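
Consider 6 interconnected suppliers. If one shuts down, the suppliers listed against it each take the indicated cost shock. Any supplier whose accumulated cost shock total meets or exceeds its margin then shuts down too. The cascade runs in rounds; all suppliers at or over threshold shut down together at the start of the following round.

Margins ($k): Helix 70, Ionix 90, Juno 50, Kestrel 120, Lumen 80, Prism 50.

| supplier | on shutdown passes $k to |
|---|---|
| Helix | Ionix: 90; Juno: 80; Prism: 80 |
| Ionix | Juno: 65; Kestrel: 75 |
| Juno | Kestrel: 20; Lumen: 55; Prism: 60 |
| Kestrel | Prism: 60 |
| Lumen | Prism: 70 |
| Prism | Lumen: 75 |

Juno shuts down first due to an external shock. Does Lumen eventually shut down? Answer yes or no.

Round 1 — Juno shuts down (initial).
  Kestrel: +20 → 20 < 120
  Lumen: +55 → 55 < 80
  Prism: +60 → 60 ≥ 50
Round 2 — Prism shuts down.
  Lumen: +75 → 130 ≥ 80
Round 3 — Lumen shuts down.
No further shutdowns.

yes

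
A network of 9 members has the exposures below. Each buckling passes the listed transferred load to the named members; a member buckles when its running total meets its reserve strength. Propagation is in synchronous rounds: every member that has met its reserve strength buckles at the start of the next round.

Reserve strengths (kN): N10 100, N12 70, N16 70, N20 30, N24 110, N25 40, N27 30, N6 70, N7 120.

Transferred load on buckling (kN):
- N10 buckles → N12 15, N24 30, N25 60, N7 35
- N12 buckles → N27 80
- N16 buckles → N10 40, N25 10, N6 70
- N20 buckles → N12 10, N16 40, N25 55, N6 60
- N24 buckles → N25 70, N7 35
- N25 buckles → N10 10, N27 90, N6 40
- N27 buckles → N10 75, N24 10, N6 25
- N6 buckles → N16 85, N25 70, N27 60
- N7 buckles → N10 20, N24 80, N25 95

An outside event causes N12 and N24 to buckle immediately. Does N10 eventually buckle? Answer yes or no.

Round 1 — N12, N24 buckle (initial).
  N25: +70 → 70 ≥ 40
  N27: +80 → 80 ≥ 30
  N7: +35 → 35 < 120
Round 2 — N25, N27 buckle.
  N10: +10+75 → 85 < 100
  N6: +40+25 → 65 < 70
No further bucklings.

no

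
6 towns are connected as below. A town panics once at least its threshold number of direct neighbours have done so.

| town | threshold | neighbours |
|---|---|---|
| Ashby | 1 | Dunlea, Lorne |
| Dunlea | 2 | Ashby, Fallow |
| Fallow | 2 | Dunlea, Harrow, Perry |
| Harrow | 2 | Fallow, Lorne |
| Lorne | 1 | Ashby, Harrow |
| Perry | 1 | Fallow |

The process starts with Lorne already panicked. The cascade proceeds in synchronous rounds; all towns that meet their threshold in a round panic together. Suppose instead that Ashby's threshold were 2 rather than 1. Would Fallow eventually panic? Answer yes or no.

no

With Ashby's threshold at 2:
Round 1 — Lorne panics (initial).
Round 2 — no new panics; cascade stops.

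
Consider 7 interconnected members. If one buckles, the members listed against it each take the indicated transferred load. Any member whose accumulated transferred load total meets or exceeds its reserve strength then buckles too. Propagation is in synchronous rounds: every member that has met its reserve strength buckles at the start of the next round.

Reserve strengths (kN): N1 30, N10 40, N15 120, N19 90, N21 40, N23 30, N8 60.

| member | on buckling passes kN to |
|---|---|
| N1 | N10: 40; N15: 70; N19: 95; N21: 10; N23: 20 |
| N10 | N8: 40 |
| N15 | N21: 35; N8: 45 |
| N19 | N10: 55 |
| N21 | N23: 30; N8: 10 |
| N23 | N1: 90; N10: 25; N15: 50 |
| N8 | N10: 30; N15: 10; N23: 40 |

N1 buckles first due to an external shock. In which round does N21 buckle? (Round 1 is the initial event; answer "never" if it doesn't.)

never

Round 1 — N1 buckles (initial).
  N10: +40 → 40 ≥ 40
  N15: +70 → 70 < 120
  N19: +95 → 95 ≥ 90
  N21: +10 → 10 < 40
  N23: +20 → 20 < 30
Round 2 — N10, N19 buckle.
  N8: +40 → 40 < 60
No further bucklings.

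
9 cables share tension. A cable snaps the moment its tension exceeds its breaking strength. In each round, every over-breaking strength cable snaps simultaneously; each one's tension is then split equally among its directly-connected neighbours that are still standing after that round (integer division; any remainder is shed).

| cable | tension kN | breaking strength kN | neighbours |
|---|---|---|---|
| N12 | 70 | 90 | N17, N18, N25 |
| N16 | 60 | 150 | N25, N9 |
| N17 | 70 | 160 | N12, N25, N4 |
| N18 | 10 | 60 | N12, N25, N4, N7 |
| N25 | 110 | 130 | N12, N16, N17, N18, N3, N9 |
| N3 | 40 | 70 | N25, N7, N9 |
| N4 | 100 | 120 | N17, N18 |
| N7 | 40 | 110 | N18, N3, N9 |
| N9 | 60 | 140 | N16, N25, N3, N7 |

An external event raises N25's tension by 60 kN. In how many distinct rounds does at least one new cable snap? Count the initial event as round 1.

5

Round 1 — N25 at 170 > 130. N25 snaps.
  N25 sheds 170 kN to N12, N16, N17, N18, N3, N9: 28 each (2 lost).
    N12: 70+28 = 98 > 90
    N16: 60+28 = 88 ≤ 150
    N17: 70+28 = 98 ≤ 160
    N18: 10+28 = 38 ≤ 60
    N3: 40+28 = 68 ≤ 70
    N9: 60+28 = 88 ≤ 140
Round 2 — N12 snaps.
  N12 sheds 98 kN to N17, N18: 49 each.
    N17: 98+49 = 147 ≤ 160
    N18: 38+49 = 87 > 60
Round 3 — N18 snaps.
  N18 sheds 87 kN to N4, N7: 43 each (1 lost).
    N4: 100+43 = 143 > 120
    N7: 40+43 = 83 ≤ 110
Round 4 — N4 snaps.
  N4 sheds 143 kN to N17: 143 each.
    N17: 147+143 = 290 > 160
Round 5 — N17 snaps.
  N17 sheds 290 kN: no online neighbours, lost.
No further breaks.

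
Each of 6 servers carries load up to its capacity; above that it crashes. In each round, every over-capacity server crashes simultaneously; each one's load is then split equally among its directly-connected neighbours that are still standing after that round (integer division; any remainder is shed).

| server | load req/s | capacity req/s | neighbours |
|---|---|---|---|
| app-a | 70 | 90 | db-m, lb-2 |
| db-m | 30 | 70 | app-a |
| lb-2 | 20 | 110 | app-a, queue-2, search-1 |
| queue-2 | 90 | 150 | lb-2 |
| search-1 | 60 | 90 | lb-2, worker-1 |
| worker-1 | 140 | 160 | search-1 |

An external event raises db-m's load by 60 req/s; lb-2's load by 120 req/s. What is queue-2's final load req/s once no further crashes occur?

Round 1 — db-m at 90 > 70; lb-2 at 140 > 110. db-m, lb-2 crash.
  db-m sheds 90 req/s to app-a: 90 each.
    app-a: 70+90 = 160 > 90
  lb-2 sheds 140 req/s to app-a, queue-2, search-1: 46 each (2 lost).
    app-a: 160+46 = 206 > 90
    queue-2: 90+46 = 136 ≤ 150
    search-1: 60+46 = 106 > 90
Round 2 — app-a, search-1 crash.
  app-a sheds 206 req/s: no online neighbours, lost.
  search-1 sheds 106 req/s to worker-1: 106 each.
    worker-1: 140+106 = 246 > 160
Round 3 — worker-1 crashes.
  worker-1 sheds 246 req/s: no online neighbours, lost.
No further crashes.

136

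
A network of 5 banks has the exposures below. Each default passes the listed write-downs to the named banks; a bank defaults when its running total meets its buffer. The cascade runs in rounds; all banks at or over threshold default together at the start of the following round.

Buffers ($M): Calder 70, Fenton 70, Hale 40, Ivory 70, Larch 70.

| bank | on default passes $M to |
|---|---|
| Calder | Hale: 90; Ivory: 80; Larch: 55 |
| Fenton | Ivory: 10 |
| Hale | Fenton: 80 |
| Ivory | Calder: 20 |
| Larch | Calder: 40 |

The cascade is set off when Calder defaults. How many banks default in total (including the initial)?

Round 1 — Calder defaults (initial).
  Hale: +90 → 90 ≥ 40
  Ivory: +80 → 80 ≥ 70
  Larch: +55 → 55 < 70
Round 2 — Hale, Ivory default.
  Fenton: +80 → 80 ≥ 70
Round 3 — Fenton defaults.
No further defaults.

4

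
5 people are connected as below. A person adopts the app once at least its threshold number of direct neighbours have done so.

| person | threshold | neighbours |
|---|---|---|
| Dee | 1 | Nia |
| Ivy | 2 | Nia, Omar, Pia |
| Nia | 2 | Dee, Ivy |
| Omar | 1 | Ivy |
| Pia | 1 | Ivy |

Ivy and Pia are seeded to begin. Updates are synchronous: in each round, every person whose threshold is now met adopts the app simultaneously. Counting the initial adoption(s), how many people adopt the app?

Round 1 — Ivy, Pia adopt the app (initial).
Round 2 — checking thresholds:
  Nia: 1 of 2 neighbours < 2, holds.
  Omar: 1 of 1 neighbours ≥ 1, adopts the app.
Round 3 — no new adoptions; cascade stops.

3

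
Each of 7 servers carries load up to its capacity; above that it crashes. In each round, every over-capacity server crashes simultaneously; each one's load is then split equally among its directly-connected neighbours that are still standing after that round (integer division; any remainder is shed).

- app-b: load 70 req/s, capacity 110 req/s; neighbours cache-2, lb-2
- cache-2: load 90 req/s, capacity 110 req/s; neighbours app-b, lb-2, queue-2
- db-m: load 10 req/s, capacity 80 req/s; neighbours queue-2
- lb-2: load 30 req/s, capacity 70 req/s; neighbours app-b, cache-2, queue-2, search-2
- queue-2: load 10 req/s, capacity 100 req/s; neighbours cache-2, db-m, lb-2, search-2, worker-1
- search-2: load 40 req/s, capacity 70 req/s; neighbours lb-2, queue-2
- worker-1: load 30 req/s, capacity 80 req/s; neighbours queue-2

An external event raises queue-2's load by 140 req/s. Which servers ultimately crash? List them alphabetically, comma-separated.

app-b, cache-2, lb-2, queue-2, search-2

Round 1 — queue-2 at 150 > 100. queue-2 crashes.
  queue-2 sheds 150 req/s to cache-2, db-m, lb-2, search-2, worker-1: 30 each.
    cache-2: 90+30 = 120 > 110
    db-m: 10+30 = 40 ≤ 80
    lb-2: 30+30 = 60 ≤ 70
    search-2: 40+30 = 70 ≤ 70
    worker-1: 30+30 = 60 ≤ 80
Round 2 — cache-2 crashes.
  cache-2 sheds 120 req/s to app-b, lb-2: 60 each.
    app-b: 70+60 = 130 > 110
    lb-2: 60+60 = 120 > 70
Round 3 — app-b, lb-2 crash.
  app-b sheds 130 req/s: no online neighbours, lost.
  lb-2 sheds 120 req/s to search-2: 120 each.
    search-2: 70+120 = 190 > 70
Round 4 — search-2 crashes.
  search-2 sheds 190 req/s: no online neighbours, lost.
No further crashes.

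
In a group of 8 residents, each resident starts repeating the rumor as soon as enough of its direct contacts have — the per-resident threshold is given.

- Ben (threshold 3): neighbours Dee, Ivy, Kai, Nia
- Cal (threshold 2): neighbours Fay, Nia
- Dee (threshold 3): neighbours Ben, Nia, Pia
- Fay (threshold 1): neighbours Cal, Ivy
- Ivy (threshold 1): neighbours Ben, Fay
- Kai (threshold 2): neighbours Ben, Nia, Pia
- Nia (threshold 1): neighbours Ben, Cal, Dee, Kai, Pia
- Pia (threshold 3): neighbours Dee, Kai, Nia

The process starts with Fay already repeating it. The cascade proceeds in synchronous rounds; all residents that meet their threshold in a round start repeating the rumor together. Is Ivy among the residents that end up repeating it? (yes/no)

Round 1 — Fay starts repeating the rumor (initial).
Round 2 — checking thresholds:
  Cal: 1 of 2 neighbours < 2, below threshold.
  Ivy: 1 of 2 neighbours ≥ 1, starts repeating the rumor.
Round 3 — no new spreads; cascade stops.

yes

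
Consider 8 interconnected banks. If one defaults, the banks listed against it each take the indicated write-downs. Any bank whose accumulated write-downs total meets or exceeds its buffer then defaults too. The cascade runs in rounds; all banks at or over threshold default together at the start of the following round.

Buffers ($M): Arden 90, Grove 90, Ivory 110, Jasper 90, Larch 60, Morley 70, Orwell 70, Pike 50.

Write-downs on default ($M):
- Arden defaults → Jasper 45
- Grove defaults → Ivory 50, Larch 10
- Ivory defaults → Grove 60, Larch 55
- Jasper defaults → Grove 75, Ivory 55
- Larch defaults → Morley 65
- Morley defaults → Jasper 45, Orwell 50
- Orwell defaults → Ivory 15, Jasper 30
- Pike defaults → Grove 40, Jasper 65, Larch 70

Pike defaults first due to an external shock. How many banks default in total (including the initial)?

Round 1 — Pike defaults (initial).
  Grove: +40 → 40 < 90
  Jasper: +65 → 65 < 90
  Larch: +70 → 70 ≥ 60
Round 2 — Larch defaults.
  Morley: +65 → 65 < 70
No further defaults.

2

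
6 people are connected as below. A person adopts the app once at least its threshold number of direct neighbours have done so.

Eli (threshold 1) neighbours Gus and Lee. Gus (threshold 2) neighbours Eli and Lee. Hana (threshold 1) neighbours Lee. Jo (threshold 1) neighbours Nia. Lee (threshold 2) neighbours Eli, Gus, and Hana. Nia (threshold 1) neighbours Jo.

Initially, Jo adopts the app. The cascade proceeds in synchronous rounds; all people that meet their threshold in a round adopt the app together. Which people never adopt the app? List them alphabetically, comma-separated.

Eli, Gus, Hana, Lee

Round 1 — Jo adopts the app (initial).
Round 2 — checking thresholds:
  Nia: 1 of 1 neighbours ≥ 1, adopts the app.
Round 3 — no new adoptions; cascade stops.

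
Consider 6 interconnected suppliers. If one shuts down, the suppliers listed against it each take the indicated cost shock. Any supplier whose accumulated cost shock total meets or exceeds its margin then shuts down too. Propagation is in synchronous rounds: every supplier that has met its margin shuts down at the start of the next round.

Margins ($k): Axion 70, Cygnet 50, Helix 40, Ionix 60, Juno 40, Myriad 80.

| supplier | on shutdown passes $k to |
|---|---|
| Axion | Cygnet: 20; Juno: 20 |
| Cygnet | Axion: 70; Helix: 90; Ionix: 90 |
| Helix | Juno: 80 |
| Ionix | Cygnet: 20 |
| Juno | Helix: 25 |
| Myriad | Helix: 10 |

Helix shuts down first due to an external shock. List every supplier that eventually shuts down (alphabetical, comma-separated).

Round 1 — Helix shuts down (initial).
  Juno: +80 → 80 ≥ 40
Round 2 — Juno shuts down.
No further shutdowns.

Helix, Juno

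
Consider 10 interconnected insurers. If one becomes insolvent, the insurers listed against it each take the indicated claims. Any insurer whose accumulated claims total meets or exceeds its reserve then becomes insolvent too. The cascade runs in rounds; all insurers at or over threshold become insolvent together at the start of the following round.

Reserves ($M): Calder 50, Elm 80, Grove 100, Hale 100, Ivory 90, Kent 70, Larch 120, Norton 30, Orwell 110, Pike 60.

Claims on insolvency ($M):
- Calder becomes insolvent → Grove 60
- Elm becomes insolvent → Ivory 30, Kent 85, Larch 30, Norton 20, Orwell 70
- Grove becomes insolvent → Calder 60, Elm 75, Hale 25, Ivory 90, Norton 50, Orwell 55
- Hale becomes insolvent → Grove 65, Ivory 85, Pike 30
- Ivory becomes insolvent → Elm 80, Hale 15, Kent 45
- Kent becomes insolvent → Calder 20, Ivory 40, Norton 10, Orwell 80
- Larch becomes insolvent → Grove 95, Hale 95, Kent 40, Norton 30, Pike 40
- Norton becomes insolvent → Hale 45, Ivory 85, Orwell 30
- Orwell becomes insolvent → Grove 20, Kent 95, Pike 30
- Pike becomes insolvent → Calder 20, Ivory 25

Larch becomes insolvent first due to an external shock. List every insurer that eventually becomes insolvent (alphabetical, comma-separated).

Round 1 — Larch becomes insolvent (initial).
  Grove: +95 → 95 < 100
  Hale: +95 → 95 < 100
  Kent: +40 → 40 < 70
  Norton: +30 → 30 ≥ 30
  Pike: +40 → 40 < 60
Round 2 — Norton becomes insolvent.
  Hale: +45 → 140 ≥ 100
  Ivory: +85 → 85 < 90
  Orwell: +30 → 30 < 110
Round 3 — Hale becomes insolvent.
  Grove: +65 → 160 ≥ 100
  Ivory: +85 → 170 ≥ 90
  Pike: +30 → 70 ≥ 60
Round 4 — Grove, Ivory, Pike become insolvent.
  Calder: +60+20 → 80 ≥ 50
  Elm: +75+80 → 155 ≥ 80
  Kent: +45 → 85 ≥ 70
  Orwell: +55 → 85 < 110
Round 5 — Calder, Elm, Kent become insolvent.
  Orwell: +70+80 → 235 ≥ 110
Round 6 — Orwell becomes insolvent.
No further insolvencies.

Calder, Elm, Grove, Hale, Ivory, Kent, Larch, Norton, Orwell, Pike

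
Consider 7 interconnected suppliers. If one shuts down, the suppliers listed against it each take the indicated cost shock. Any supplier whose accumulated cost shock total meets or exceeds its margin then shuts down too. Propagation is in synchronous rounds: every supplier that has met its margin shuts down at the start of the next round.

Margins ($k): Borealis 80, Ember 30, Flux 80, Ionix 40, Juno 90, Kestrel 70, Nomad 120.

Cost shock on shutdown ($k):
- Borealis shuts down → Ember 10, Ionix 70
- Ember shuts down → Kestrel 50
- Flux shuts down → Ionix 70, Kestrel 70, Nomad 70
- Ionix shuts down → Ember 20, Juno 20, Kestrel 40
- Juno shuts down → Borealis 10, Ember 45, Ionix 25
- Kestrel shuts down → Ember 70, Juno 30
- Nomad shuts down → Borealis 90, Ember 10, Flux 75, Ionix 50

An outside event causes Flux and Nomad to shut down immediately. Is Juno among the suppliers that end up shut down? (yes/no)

no

Round 1 — Flux, Nomad shut down (initial).
  Borealis: +90 → 90 ≥ 80
  Ember: +10 → 10 < 30
  Ionix: +70+50 → 120 ≥ 40
  Kestrel: +70 → 70 ≥ 70
Round 2 — Borealis, Ionix, Kestrel shut down.
  Ember: +10+20+70 → 110 ≥ 30
  Juno: +20+30 → 50 < 90
Round 3 — Ember shuts down.
No further shutdowns.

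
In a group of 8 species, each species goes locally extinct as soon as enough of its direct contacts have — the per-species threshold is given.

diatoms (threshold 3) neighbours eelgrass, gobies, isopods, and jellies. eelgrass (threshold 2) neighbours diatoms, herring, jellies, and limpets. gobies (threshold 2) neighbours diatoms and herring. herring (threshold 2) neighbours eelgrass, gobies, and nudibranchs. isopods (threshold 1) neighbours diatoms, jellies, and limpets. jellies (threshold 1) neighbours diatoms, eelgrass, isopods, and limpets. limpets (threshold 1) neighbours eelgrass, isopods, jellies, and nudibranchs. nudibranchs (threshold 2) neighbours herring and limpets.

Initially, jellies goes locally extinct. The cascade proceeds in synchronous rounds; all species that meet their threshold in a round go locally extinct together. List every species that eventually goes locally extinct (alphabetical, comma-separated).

Round 1 — jellies goes locally extinct (initial).
Round 2 — checking thresholds:
  diatoms: 1 of 4 neighbours < 3, holds.
  eelgrass: 1 of 4 neighbours < 2, holds.
  isopods: 1 of 3 neighbours ≥ 1, goes locally extinct.
  limpets: 1 of 4 neighbours ≥ 1, goes locally extinct.
Round 3 — checking thresholds:
  diatoms: 2 of 4 neighbours < 3, holds.
  eelgrass: 2 of 4 neighbours ≥ 2, goes locally extinct.
  nudibranchs: 1 of 2 neighbours < 2, holds.
Round 4 — checking thresholds:
  diatoms: 3 of 4 neighbours ≥ 3, goes locally extinct.
  herring: 1 of 3 neighbours < 2, holds.
  nudibranchs: 1 of 2 neighbours < 2, holds.
Round 5 — no new extinctions; cascade stops.

diatoms, eelgrass, isopods, jellies, limpets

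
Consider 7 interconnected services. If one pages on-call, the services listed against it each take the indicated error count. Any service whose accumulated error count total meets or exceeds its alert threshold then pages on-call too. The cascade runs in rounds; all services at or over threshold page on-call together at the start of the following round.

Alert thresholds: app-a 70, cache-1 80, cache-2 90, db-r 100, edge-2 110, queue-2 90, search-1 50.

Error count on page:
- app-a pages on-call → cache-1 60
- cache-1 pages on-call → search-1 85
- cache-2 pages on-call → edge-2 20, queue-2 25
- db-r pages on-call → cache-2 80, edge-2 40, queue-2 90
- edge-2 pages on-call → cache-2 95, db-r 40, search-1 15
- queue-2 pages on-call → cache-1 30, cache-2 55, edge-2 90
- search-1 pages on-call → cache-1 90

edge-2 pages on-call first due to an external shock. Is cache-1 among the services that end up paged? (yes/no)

Round 1 — edge-2 pages on-call (initial).
  cache-2: +95 → 95 ≥ 90
  db-r: +40 → 40 < 100
  search-1: +15 → 15 < 50
Round 2 — cache-2 pages on-call.
  queue-2: +25 → 25 < 90
No further pages.

no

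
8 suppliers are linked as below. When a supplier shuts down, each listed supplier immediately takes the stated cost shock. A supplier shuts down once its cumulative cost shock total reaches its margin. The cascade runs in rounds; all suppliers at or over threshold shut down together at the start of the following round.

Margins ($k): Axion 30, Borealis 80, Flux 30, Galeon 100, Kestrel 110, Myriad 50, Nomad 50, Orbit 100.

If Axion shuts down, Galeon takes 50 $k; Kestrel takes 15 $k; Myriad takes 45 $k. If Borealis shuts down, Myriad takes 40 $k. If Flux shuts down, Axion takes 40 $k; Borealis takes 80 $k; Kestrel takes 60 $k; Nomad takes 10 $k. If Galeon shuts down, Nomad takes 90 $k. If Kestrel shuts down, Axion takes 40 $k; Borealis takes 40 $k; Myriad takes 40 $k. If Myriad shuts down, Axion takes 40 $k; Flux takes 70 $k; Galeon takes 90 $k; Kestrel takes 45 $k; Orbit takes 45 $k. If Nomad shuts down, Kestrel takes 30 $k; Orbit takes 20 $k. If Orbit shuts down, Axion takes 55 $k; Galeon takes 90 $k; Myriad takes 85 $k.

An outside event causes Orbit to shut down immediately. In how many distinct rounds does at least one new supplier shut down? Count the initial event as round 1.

Round 1 — Orbit shuts down (initial).
  Axion: +55 → 55 ≥ 30
  Galeon: +90 → 90 < 100
  Myriad: +85 → 85 ≥ 50
Round 2 — Axion, Myriad shut down.
  Flux: +70 → 70 ≥ 30
  Galeon: +50+90 → 230 ≥ 100
  Kestrel: +15+45 → 60 < 110
Round 3 — Flux, Galeon shut down.
  Borealis: +80 → 80 ≥ 80
  Kestrel: +60 → 120 ≥ 110
  Nomad: +10+90 → 100 ≥ 50
Round 4 — Borealis, Kestrel, Nomad shut down.
No further shutdowns.

4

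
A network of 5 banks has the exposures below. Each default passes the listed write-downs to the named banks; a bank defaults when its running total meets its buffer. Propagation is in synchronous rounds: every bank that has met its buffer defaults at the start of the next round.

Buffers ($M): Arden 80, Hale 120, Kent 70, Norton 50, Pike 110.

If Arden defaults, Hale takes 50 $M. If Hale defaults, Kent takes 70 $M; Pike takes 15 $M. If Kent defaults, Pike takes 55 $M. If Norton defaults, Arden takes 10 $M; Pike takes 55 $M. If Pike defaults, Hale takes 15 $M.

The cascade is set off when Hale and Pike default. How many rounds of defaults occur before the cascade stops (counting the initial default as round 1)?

Round 1 — Hale, Pike default (initial).
  Kent: +70 → 70 ≥ 70
Round 2 — Kent defaults.
No further defaults.

2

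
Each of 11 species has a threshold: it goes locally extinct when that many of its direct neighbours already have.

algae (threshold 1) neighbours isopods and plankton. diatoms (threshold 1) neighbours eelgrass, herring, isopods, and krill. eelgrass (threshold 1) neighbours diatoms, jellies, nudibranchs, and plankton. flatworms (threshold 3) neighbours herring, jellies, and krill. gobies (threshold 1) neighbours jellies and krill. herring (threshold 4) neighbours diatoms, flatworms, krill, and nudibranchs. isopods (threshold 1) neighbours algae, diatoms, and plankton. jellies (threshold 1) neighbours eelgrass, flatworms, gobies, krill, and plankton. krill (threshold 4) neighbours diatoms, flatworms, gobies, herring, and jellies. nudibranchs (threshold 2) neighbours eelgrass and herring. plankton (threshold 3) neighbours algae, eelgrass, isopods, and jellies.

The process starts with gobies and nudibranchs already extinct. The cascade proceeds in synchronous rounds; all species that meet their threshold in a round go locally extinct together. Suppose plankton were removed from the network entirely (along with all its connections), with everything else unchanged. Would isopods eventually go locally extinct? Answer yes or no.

With plankton removed:
Round 1 — gobies, nudibranchs go locally extinct (initial).
Round 2 — checking thresholds:
  eelgrass: 1 of 3 neighbours ≥ 1, goes locally extinct.
  herring: 1 of 4 neighbours < 4, below threshold.
  jellies: 1 of 4 neighbours ≥ 1, goes locally extinct.
  krill: 1 of 5 neighbours < 4, below threshold.
Round 3 — checking thresholds:
  diatoms: 1 of 4 neighbours ≥ 1, goes locally extinct.
  flatworms: 1 of 3 neighbours < 3, below threshold.
  herring: 1 of 4 neighbours < 4, below threshold.
  krill: 2 of 5 neighbours < 4, below threshold.
Round 4 — checking thresholds:
  flatworms: 1 of 3 neighbours < 3, below threshold.
  herring: 2 of 4 neighbours < 4, below threshold.
  isopods: 1 of 2 neighbours ≥ 1, goes locally extinct.
  krill: 3 of 5 neighbours < 4, below threshold.
Round 5 — checking thresholds:
  algae: 1 of 1 neighbours ≥ 1, goes locally extinct.
  flatworms: 1 of 3 neighbours < 3, below threshold.
  herring: 2 of 4 neighbours < 4, below threshold.
  krill: 3 of 5 neighbours < 4, below threshold.
Round 6 — no new extinctions; cascade stops.

yes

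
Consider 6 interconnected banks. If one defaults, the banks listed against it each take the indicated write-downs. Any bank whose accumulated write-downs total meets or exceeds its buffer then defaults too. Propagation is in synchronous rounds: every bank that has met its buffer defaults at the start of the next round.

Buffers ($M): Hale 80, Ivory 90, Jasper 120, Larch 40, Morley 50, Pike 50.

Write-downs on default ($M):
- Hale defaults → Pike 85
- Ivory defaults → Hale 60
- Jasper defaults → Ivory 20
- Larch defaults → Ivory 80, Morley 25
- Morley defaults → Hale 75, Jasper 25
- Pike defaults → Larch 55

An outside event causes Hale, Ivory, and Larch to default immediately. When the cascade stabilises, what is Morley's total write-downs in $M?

25

Round 1 — Hale, Ivory, Larch default (initial).
  Morley: +25 → 25 < 50
  Pike: +85 → 85 ≥ 50
Round 2 — Pike defaults.
No further defaults.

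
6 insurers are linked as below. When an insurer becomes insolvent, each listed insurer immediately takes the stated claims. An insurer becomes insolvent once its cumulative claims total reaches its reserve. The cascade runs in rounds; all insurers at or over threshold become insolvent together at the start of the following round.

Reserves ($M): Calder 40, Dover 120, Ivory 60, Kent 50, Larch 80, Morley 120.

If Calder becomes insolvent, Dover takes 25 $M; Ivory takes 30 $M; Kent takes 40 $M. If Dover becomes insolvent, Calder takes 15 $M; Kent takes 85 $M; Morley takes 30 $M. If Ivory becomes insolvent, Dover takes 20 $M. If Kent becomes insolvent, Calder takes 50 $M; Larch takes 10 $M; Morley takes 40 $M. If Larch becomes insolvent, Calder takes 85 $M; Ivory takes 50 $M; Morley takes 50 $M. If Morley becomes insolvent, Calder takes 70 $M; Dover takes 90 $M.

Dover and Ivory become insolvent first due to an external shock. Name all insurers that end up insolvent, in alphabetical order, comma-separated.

Round 1 — Dover, Ivory become insolvent (initial).
  Calder: +15 → 15 < 40
  Kent: +85 → 85 ≥ 50
  Morley: +30 → 30 < 120
Round 2 — Kent becomes insolvent.
  Calder: +50 → 65 ≥ 40
  Larch: +10 → 10 < 80
  Morley: +40 → 70 < 120
Round 3 — Calder becomes insolvent.
No further insolvencies.

Calder, Dover, Ivory, Kent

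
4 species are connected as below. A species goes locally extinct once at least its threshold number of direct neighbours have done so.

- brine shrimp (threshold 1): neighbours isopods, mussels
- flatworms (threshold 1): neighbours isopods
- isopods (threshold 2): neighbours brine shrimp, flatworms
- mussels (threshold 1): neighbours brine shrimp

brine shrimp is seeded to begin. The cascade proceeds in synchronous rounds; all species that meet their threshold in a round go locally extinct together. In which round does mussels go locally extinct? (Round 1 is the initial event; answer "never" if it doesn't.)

Round 1 — brine shrimp goes locally extinct (initial).
Round 2 — checking thresholds:
  isopods: 1 of 2 neighbours < 2, holds.
  mussels: 1 of 1 neighbours ≥ 1, goes locally extinct.
Round 3 — no new extinctions; cascade stops.

2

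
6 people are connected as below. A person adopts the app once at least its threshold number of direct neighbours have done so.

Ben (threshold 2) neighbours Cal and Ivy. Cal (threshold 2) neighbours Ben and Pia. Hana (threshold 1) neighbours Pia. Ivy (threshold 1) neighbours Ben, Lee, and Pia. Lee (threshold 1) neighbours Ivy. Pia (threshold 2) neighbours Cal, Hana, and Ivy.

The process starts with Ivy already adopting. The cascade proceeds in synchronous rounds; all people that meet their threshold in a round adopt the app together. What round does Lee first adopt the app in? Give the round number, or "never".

Round 1 — Ivy adopts the app (initial).
Round 2 — checking thresholds:
  Ben: 1 of 2 neighbours < 2, not yet.
  Lee: 1 of 1 neighbours ≥ 1, adopts the app.
  Pia: 1 of 3 neighbours < 2, not yet.
Round 3 — no new adoptions; cascade stops.

2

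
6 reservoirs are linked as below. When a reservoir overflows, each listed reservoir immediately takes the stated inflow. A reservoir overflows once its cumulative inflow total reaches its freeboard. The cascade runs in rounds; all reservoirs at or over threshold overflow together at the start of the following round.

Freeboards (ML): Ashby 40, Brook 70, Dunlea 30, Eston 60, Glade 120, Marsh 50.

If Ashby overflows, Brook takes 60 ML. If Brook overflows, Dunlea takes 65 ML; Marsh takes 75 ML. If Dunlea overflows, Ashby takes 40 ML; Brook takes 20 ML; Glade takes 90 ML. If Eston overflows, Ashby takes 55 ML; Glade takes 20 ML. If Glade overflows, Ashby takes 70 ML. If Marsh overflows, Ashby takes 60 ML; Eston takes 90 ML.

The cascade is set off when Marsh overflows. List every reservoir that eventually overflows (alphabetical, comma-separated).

Ashby, Eston, Marsh

Round 1 — Marsh overflows (initial).
  Ashby: +60 → 60 ≥ 40
  Eston: +90 → 90 ≥ 60
Round 2 — Ashby, Eston overflow.
  Brook: +60 → 60 < 70
  Glade: +20 → 20 < 120
No further overflows.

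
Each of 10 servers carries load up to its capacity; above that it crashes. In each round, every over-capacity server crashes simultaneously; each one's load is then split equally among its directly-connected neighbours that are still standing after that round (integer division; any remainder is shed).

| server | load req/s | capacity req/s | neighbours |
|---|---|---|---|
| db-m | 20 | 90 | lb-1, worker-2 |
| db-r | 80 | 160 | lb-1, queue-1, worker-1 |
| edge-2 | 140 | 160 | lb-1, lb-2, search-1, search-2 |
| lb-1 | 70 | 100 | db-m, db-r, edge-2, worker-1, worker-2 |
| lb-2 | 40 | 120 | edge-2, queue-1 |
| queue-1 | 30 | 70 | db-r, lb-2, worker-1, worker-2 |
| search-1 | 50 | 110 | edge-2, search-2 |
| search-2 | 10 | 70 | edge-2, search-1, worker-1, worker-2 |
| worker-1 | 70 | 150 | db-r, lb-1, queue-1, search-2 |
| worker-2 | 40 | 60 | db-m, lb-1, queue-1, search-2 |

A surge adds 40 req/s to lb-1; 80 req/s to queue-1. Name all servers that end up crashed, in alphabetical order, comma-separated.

db-r, edge-2, lb-1, lb-2, queue-1, search-1, search-2, worker-1, worker-2

Round 1 — lb-1 at 110 > 100; queue-1 at 110 > 70. lb-1, queue-1 crash.
  lb-1 sheds 110 req/s to db-m, db-r, edge-2, worker-1, worker-2: 22 each.
    db-m: 20+22 = 42 ≤ 90
    db-r: 80+22 = 102 ≤ 160
    edge-2: 140+22 = 162 > 160
    worker-1: 70+22 = 92 ≤ 150
    worker-2: 40+22 = 62 > 60
  queue-1 sheds 110 req/s to db-r, lb-2, worker-1, worker-2: 27 each (2 lost).
    db-r: 102+27 = 129 ≤ 160
    lb-2: 40+27 = 67 ≤ 120
    worker-1: 92+27 = 119 ≤ 150
    worker-2: 62+27 = 89 > 60
Round 2 — edge-2, worker-2 crash.
  edge-2 sheds 162 req/s to lb-2, search-1, search-2: 54 each.
    lb-2: 67+54 = 121 > 120
    search-1: 50+54 = 104 ≤ 110
    search-2: 10+54 = 64 ≤ 70
  worker-2 sheds 89 req/s to db-m, search-2: 44 each (1 lost).
    db-m: 42+44 = 86 ≤ 90
    search-2: 64+44 = 108 > 70
Round 3 — lb-2, search-2 crash.
  lb-2 sheds 121 req/s: no online neighbours, lost.
  search-2 sheds 108 req/s to search-1, worker-1: 54 each.
    search-1: 104+54 = 158 > 110
    worker-1: 119+54 = 173 > 150
Round 4 — search-1, worker-1 crash.
  search-1 sheds 158 req/s: no online neighbours, lost.
  worker-1 sheds 173 req/s to db-r: 173 each.
    db-r: 129+173 = 302 > 160
Round 5 — db-r crashes.
  db-r sheds 302 req/s: no online neighbours, lost.
No further crashes.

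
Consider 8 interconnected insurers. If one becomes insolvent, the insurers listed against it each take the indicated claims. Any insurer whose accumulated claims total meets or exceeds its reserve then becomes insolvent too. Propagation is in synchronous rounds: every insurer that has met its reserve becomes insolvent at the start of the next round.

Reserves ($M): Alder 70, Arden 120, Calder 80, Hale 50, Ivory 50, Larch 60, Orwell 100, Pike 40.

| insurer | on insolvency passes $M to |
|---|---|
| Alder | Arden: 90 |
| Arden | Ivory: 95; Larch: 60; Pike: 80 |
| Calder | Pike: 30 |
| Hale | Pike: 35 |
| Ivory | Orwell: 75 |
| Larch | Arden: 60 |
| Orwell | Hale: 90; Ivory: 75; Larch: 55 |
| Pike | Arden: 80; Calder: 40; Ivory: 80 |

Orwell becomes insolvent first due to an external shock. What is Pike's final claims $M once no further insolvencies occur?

35

Round 1 — Orwell becomes insolvent (initial).
  Hale: +90 → 90 ≥ 50
  Ivory: +75 → 75 ≥ 50
  Larch: +55 → 55 < 60
Round 2 — Hale, Ivory become insolvent.
  Pike: +35 → 35 < 40
No further insolvencies.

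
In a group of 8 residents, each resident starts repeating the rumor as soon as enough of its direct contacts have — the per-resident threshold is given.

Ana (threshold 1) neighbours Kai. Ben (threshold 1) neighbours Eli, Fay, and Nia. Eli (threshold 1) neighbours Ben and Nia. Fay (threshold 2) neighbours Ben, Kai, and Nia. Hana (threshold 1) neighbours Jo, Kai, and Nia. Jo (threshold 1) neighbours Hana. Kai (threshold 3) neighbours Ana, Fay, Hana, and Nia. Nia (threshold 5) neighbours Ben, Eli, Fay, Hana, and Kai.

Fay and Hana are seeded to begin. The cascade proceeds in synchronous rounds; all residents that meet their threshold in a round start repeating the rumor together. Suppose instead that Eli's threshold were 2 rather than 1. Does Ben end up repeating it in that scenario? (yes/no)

With Eli's threshold at 2:
Round 1 — Fay, Hana start repeating the rumor (initial).
Round 2 — checking thresholds:
  Ben: 1 of 3 neighbours ≥ 1, starts repeating the rumor.
  Jo: 1 of 1 neighbours ≥ 1, starts repeating the rumor.
  Kai: 2 of 4 neighbours < 3, below threshold.
  Nia: 2 of 5 neighbours < 5, below threshold.
Round 3 — no new spreads; cascade stops.

yes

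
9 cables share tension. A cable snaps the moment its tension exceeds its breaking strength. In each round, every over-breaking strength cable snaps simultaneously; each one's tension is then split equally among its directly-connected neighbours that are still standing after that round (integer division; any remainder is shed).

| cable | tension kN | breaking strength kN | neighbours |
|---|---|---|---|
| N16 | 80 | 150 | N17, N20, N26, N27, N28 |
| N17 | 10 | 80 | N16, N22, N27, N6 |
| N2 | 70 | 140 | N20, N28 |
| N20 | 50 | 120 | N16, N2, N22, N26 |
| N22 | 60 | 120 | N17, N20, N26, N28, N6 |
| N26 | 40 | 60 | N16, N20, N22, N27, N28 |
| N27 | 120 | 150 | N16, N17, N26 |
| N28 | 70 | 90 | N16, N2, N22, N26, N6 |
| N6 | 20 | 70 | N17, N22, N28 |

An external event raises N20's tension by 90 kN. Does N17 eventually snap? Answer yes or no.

Round 1 — N20 at 140 > 120. N20 snaps.
  N20 sheds 140 kN to N16, N2, N22, N26: 35 each.
    N16: 80+35 = 115 ≤ 150
    N2: 70+35 = 105 ≤ 140
    N22: 60+35 = 95 ≤ 120
    N26: 40+35 = 75 > 60
Round 2 — N26 snaps.
  N26 sheds 75 kN to N16, N22, N27, N28: 18 each (3 lost).
    N16: 115+18 = 133 ≤ 150
    N22: 95+18 = 113 ≤ 120
    N27: 120+18 = 138 ≤ 150
    N28: 70+18 = 88 ≤ 90
No further breaks.

no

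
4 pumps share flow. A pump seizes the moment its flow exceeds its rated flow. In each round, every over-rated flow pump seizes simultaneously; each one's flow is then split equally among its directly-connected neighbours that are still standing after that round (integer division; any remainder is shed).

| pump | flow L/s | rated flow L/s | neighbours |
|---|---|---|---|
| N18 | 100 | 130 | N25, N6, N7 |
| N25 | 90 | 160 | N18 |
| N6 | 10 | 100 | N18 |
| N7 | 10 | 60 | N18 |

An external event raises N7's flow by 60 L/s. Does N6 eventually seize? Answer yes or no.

Round 1 — N7 at 70 > 60. N7 seizes.
  N7 sheds 70 L/s to N18: 70 each.
    N18: 100+70 = 170 > 130
Round 2 — N18 seizes.
  N18 sheds 170 L/s to N25, N6: 85 each.
    N25: 90+85 = 175 > 160
    N6: 10+85 = 95 ≤ 100
Round 3 — N25 seizes.
  N25 sheds 175 L/s: no online neighbours, lost.
No further seizures.

no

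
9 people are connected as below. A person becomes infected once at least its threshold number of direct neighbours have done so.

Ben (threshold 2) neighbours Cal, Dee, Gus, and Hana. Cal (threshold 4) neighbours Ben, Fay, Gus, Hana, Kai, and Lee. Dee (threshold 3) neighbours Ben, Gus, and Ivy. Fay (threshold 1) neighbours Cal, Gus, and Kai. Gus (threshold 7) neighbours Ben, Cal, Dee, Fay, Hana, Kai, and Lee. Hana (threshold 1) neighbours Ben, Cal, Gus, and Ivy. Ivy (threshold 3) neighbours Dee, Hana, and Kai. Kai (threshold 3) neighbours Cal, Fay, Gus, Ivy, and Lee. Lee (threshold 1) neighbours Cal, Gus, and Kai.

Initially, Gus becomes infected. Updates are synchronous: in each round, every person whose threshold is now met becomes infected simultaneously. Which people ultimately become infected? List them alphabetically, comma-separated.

Round 1 — Gus becomes infected (initial).
Round 2 — checking thresholds:
  Ben: 1 of 4 neighbours < 2, holds.
  Cal: 1 of 6 neighbours < 4, holds.
  Dee: 1 of 3 neighbours < 3, holds.
  Fay: 1 of 3 neighbours ≥ 1, becomes infected.
  Hana: 1 of 4 neighbours ≥ 1, becomes infected.
  Kai: 1 of 5 neighbours < 3, holds.
  Lee: 1 of 3 neighbours ≥ 1, becomes infected.
Round 3 — checking thresholds:
  Ben: 2 of 4 neighbours ≥ 2, becomes infected.
  Cal: 4 of 6 neighbours ≥ 4, becomes infected.
  Dee: 1 of 3 neighbours < 3, holds.
  Ivy: 1 of 3 neighbours < 3, holds.
  Kai: 3 of 5 neighbours ≥ 3, becomes infected.
Round 4 — no new infections; cascade stops.

Ben, Cal, Fay, Gus, Hana, Kai, Lee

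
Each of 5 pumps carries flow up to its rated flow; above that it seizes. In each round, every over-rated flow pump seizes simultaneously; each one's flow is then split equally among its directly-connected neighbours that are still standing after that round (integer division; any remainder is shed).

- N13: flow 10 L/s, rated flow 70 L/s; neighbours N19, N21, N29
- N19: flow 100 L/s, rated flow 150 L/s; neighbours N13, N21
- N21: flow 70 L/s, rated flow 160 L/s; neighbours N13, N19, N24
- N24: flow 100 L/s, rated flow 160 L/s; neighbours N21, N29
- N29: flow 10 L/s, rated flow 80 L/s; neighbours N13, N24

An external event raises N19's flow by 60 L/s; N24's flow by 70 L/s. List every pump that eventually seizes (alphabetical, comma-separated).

Round 1 — N19 at 160 > 150; N24 at 170 > 160. N19, N24 seize.
  N19 sheds 160 L/s to N13, N21: 80 each.
    N13: 10+80 = 90 > 70
    N21: 70+80 = 150 ≤ 160
  N24 sheds 170 L/s to N21, N29: 85 each.
    N21: 150+85 = 235 > 160
    N29: 10+85 = 95 > 80
Round 2 — N13, N21, N29 seize.
  N13 sheds 90 L/s: no online neighbours, lost.
  N21 sheds 235 L/s: no online neighbours, lost.
  N29 sheds 95 L/s: no online neighbours, lost.
No further seizures.

N13, N19, N21, N24, N29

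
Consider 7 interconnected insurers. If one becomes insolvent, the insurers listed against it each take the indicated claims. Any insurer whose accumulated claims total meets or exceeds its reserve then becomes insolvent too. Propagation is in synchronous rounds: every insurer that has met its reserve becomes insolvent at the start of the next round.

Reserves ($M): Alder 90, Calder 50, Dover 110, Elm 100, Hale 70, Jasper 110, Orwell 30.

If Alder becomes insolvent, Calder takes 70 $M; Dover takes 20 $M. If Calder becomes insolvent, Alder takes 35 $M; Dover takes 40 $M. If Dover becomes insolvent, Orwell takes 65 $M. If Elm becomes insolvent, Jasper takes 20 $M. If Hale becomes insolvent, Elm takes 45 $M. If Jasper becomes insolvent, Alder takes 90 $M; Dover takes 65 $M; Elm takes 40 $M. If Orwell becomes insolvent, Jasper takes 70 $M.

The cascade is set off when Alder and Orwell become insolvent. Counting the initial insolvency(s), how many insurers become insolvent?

Round 1 — Alder, Orwell become insolvent (initial).
  Calder: +70 → 70 ≥ 50
  Dover: +20 → 20 < 110
  Jasper: +70 → 70 < 110
Round 2 — Calder becomes insolvent.
  Dover: +40 → 60 < 110
No further insolvencies.

3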